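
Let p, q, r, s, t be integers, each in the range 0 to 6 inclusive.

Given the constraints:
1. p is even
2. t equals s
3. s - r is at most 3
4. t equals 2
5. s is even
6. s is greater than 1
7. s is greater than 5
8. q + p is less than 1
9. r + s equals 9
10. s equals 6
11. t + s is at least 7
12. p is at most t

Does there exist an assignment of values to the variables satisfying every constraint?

Constraint 4 fixes t = 2 and constraint 10 fixes s = 6, but constraint 2 requires t = s. Since 2 ≠ 6, contradiction.

Unsatisfiable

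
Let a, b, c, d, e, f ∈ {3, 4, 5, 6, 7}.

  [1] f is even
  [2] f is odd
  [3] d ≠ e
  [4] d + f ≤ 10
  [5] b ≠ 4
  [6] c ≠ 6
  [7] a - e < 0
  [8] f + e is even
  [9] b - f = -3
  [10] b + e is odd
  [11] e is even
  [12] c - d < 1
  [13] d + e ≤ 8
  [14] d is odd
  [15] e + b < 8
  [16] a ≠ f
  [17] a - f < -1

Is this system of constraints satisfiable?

Unsatisfiable

Constraint 2 makes f odd and constraint 11 makes e even, so f + e must be odd. Constraint 8 says f + e is even — contradiction.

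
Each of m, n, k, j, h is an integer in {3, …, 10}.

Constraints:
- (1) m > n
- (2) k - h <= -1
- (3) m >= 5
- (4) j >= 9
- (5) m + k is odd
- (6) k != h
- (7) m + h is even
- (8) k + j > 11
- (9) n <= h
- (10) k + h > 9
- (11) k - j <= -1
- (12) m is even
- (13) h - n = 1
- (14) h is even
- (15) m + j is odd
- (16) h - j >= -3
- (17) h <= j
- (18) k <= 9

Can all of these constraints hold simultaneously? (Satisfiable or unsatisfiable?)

Satisfiable

The assignment m = 10, n = 5, k = 5, j = 9, h = 6 works:
  constraint 2 holds since k - h = -1.
  constraint 8 holds since k + j = 14.
  constraint 10 holds since k + h = 11.
The rest check out directly.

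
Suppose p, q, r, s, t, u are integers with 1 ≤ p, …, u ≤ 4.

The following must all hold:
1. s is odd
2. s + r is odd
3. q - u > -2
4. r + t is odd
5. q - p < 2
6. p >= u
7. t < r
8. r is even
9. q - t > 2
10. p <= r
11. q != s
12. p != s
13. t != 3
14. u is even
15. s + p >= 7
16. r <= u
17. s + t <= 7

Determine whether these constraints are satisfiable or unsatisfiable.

Setting (p, q, r, s, t, u) = (4, 4, 4, 3, 1, 4) satisfies everything: constraint 3: q - u = 0; constraint 5: q - p = 0; constraint 9: q - t = 3, and the others follow.

Satisfiable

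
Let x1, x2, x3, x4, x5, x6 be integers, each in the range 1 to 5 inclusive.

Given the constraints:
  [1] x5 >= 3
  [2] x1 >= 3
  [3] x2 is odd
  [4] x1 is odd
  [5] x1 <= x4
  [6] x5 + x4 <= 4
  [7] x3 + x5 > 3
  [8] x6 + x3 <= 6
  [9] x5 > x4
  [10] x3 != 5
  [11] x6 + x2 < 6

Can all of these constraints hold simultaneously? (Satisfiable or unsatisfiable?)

Unsatisfiable

From constraint 1: x5 ≥ 3. From constraints 2 and 5: x4 ≥ x1 ≥ 3. Hence x5 + x4 ≥ 6. But constraint 6 requires x5 + x4 ≤ 4, and 4 < 6. Contradiction.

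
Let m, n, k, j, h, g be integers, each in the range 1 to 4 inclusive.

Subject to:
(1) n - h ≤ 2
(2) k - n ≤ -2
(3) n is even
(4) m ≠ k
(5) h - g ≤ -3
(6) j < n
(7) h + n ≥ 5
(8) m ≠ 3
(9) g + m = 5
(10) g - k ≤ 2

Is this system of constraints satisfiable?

Unsatisfiable

Constraints 1, 2, 5, and 10 give h − n ≥ -2, n − k ≥ 2, k − g ≥ -2, g − h ≥ 3.
Adding all 4 inequalities: the left sides telescope to 0, and the right sides sum to (-2) + 2 + (-2) + 3 = 1. So 0 ≥ 1, which is false.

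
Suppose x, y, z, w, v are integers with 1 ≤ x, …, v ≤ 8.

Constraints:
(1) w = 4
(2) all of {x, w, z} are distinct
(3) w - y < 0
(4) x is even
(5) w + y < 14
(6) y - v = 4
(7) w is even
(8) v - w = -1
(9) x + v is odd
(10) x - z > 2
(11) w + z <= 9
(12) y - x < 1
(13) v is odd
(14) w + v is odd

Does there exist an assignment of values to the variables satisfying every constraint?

Satisfiable

Try x = 8, y = 7, z = 5, w = 4, v = 3.
Check constraint 3: w - y = -3; constraint 5: w + y = 11; constraint 6: y - v = 4. The remaining constraints are straightforward to verify.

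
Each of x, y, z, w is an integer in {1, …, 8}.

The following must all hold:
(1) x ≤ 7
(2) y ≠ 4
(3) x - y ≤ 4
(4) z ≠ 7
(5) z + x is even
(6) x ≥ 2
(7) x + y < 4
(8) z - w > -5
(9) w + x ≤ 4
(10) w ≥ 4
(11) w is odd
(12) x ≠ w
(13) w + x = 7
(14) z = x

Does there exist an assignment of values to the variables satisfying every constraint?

From constraint 10: w ≥ 4. From constraint 6: x ≥ 2. Hence w + x ≥ 6. But constraint 9 requires w + x ≤ 4, and 4 < 6. Contradiction.

Unsatisfiable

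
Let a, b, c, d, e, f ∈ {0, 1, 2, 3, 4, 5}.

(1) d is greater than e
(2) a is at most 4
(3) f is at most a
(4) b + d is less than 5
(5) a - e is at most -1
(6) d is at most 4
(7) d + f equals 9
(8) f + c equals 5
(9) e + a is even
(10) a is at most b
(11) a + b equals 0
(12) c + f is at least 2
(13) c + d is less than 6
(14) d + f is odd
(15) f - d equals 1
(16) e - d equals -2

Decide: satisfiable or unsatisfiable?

From constraint 6: d ≤ 4. From constraints 2 and 3: f ≤ a ≤ 4. Hence d + f ≤ 8. But constraint 7 requires d + f = 9, and 9 > 8. Contradiction.

Unsatisfiable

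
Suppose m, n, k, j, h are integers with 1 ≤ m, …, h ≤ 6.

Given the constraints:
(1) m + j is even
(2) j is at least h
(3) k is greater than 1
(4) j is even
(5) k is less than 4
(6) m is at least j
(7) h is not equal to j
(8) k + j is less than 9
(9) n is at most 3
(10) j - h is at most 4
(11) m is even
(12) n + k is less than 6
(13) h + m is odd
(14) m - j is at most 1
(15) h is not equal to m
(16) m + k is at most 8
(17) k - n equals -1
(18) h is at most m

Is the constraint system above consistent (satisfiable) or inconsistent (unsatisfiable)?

Setting (m, n, k, j, h) = (6, 3, 2, 6, 5) satisfies everything: constraint 8: k + j = 8; constraint 10: j - h = 1, and the others follow.

Satisfiable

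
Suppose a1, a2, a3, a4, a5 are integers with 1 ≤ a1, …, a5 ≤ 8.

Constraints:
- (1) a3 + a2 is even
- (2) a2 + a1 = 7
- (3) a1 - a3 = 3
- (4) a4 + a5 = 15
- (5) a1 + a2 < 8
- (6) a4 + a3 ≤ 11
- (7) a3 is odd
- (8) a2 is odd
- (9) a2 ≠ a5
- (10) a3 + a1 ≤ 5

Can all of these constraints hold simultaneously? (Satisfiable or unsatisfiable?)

One satisfying assignment is a1 = 4, a2 = 3, a3 = 1, a4 = 7, a5 = 8.
For the less obvious constraints — constraint 2: a2 + a1 = 7; constraint 3: a1 - a3 = 3; constraint 4: a4 + a5 = 15 — and the others hold by inspection.

Satisfiable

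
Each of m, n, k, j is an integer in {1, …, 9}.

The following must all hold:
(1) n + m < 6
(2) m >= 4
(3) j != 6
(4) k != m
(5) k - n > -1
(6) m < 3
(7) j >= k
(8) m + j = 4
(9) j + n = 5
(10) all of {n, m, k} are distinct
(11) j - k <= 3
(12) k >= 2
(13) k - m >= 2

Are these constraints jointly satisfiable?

Unsatisfiable

From constraint 2: m ≥ 4. From constraints 7 and 12: j ≥ k ≥ 2. Hence m + j ≥ 6. But constraint 8 requires m + j = 4, and 4 < 6. Contradiction.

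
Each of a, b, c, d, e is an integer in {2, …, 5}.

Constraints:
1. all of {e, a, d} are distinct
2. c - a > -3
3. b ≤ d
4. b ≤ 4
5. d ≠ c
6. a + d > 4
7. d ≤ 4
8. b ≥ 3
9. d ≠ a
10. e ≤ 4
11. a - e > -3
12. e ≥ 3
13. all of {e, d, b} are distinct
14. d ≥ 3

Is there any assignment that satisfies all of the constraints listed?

Constraints 4, 7, 8, 10, 12, and 14 confine each of e, d, b to the 2 values {3, 4}.
Constraint 13 requires all 3 of them to be distinct, but only 2 values are available — impossible by the pigeonhole principle.

Unsatisfiable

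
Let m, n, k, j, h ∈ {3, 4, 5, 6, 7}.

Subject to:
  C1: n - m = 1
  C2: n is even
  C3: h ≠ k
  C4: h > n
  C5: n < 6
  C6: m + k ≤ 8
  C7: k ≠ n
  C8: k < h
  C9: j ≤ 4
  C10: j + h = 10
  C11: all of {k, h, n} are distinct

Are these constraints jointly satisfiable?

Setting (m, n, k, j, h) = (3, 4, 3, 3, 7) satisfies everything: constraint 1: n - m = 1; constraint 6: m + k = 6, and the others follow.

Satisfiable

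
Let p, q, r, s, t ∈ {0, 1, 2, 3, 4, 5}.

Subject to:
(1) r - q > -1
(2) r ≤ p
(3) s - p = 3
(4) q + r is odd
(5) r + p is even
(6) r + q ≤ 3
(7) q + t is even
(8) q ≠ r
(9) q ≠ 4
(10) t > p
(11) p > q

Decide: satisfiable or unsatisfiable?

Setting (p, q, r, s, t) = (2, 1, 2, 5, 5) satisfies everything: constraint 1: r - q = 1; constraint 3: s - p = 3, and the others follow.

Satisfiable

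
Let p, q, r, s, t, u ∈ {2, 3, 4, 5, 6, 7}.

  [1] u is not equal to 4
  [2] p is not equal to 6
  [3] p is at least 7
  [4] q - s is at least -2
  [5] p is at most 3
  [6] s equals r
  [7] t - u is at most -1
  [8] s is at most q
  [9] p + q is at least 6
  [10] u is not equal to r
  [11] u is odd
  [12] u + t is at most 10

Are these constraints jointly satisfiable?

From constraint 3: p ≥ 7. From constraint 5: p ≤ 3. But 3 < 7, so no value of p works.

Unsatisfiable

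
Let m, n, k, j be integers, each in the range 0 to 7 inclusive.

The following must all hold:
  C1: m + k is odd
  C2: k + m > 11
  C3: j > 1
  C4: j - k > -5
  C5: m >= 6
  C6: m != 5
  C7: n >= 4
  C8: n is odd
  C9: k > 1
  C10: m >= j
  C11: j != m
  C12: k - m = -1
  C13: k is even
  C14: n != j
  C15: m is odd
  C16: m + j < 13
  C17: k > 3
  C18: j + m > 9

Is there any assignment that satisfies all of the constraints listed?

Satisfiable

Setting (m, n, k, j) = (7, 5, 6, 3) satisfies everything: constraint 2: k + m = 13; constraint 4: j - k = -3; constraint 12: k - m = -1, and the others follow.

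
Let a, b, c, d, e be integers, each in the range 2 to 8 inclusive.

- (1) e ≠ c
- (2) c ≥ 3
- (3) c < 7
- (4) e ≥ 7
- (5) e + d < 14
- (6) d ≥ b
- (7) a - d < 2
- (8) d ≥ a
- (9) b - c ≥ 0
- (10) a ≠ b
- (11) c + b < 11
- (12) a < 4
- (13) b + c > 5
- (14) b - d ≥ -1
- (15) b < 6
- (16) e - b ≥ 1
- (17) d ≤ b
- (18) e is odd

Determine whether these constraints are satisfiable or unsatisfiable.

Satisfiable

One satisfying assignment is a = 3, b = 4, c = 4, d = 4, e = 7.
For the less obvious constraints — constraint 5: e + d = 11; constraint 7: a - d = -1; constraint 9: b - c = 0 — and the others hold by inspection.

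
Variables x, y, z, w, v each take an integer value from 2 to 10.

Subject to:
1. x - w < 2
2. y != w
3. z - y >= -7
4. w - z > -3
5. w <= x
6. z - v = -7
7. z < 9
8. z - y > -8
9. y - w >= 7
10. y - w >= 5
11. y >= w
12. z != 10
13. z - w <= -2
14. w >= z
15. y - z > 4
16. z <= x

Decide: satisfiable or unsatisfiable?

Unsatisfiable

Constraints 3, 9, and 13 give z − y ≥ -7, y − w ≥ 7, w − z ≥ 2.
Adding all 3 inequalities: the left sides telescope to 0, and the right sides sum to (-7) + 7 + 2 = 2. So 0 ≥ 2, which is false.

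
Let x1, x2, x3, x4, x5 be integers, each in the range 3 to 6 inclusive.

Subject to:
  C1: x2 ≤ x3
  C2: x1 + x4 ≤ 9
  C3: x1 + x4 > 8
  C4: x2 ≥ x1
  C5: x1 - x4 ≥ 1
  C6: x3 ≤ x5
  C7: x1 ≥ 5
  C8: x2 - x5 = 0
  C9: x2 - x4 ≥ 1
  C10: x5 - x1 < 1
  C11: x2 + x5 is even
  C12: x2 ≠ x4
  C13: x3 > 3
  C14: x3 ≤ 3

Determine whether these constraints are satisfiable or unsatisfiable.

From constraints 4 and 7: x2 ≥ x1 and x1 ≥ 5, so x2 ≥ 5. From constraints 1 and 14: x2 ≤ x3 and x3 ≤ 3, so x2 ≤ 3. But 3 < 5, so no value of x2 works.

Unsatisfiable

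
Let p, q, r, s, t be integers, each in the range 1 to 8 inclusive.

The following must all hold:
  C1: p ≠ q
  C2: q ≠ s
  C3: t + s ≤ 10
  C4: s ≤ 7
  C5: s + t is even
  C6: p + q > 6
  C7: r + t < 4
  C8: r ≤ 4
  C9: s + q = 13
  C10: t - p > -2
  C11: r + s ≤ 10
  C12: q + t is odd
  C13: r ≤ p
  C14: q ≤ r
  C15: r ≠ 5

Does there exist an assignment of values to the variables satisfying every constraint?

Unsatisfiable

From constraint 4: s ≤ 7. From constraints 8 and 14: q ≤ r ≤ 4. Hence s + q ≤ 11. But constraint 9 requires s + q = 13, and 13 > 11. Contradiction.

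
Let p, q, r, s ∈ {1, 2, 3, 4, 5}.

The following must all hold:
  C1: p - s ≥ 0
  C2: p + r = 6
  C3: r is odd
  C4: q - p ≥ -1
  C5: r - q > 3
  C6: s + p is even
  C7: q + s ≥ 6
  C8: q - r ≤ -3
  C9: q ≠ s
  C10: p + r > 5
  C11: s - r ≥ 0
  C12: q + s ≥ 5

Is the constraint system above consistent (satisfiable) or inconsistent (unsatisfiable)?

Unsatisfiable

Constraints 1, 4, 8, and 11 give s − r ≥ 0, r − q ≥ 3, q − p ≥ -1, p − s ≥ 0.
Adding all 4 inequalities: the left sides telescope to 0, and the right sides sum to 0 + 3 + (-1) + 0 = 2. So 0 ≥ 2, which is false.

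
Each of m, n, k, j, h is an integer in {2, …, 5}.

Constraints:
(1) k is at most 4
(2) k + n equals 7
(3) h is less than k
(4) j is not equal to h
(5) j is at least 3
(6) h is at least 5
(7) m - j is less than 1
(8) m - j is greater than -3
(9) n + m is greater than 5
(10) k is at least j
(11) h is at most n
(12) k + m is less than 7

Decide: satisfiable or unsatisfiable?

From constraints 5 and 10: k ≥ j ≥ 3. From constraints 6 and 11: n ≥ h ≥ 5. Hence k + n ≥ 8. But constraint 2 requires k + n = 7, and 7 < 8. Contradiction.

Unsatisfiable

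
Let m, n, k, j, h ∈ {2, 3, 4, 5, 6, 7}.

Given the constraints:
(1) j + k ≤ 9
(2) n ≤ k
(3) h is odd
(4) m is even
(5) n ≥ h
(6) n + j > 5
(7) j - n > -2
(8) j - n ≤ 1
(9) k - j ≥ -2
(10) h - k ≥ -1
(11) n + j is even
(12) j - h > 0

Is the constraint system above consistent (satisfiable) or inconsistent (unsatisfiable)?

Take m = 4, n = 4, k = 4, j = 4, h = 3. Then constraint 1: j + k = 8; constraint 6: n + j = 8, and every other listed constraint is also met.

Satisfiable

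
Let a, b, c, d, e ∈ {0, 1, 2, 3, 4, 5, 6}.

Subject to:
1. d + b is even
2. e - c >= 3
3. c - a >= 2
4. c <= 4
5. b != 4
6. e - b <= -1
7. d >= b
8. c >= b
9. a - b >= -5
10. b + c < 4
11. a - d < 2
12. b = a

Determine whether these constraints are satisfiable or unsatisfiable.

Constraints 2, 3, 6, and 9 give e − c ≥ 3, c − a ≥ 2, a − b ≥ -5, b − e ≥ 1.
Adding all 4 inequalities: the left sides telescope to 0, and the right sides sum to 3 + 2 + (-5) + 1 = 1. So 0 ≥ 1, which is false.

Unsatisfiable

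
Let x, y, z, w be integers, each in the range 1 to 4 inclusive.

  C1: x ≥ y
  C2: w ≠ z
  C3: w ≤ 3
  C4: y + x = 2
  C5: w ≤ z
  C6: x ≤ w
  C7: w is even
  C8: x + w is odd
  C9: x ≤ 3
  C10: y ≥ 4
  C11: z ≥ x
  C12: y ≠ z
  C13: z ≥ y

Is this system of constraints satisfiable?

Unsatisfiable

From constraints 1 and 10: x ≥ y and y ≥ 4, so x ≥ 4. From constraints 3 and 6: x ≤ w and w ≤ 3, so x ≤ 3. But 3 < 4, so no value of x works.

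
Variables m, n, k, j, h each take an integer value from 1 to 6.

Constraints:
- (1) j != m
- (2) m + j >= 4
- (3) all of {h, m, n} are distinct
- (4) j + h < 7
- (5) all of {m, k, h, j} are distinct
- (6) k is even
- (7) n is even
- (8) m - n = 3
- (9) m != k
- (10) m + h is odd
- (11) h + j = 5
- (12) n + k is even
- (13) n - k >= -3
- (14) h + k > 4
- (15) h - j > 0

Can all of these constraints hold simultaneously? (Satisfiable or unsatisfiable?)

Setting (m, n, k, j, h) = (5, 2, 2, 1, 4) satisfies everything: constraint 2: m + j = 6; constraint 4: j + h = 5; constraint 8: m - n = 3, and the others follow.

Satisfiable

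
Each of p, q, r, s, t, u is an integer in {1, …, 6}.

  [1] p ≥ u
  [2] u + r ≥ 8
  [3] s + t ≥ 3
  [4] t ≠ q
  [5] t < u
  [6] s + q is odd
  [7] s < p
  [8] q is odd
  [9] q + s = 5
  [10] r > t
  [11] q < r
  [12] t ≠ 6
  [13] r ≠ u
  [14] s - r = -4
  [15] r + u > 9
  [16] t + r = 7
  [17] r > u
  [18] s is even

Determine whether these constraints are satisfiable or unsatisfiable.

Take p = 5, q = 3, r = 6, s = 2, t = 1, u = 4. Then constraint 2: u + r = 10; constraint 3: s + t = 3, and every other listed constraint is also met.

Satisfiable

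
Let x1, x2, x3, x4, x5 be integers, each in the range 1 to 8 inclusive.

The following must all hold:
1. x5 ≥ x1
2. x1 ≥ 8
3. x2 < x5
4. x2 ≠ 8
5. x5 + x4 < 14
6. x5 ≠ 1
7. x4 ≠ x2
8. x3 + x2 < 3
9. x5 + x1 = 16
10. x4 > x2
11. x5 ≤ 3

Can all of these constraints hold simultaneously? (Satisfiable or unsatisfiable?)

From constraints 1 and 2: x5 ≥ x1 and x1 ≥ 8, so x5 ≥ 8. From constraint 11: x5 ≤ 3. But 3 < 8, so no value of x5 works.

Unsatisfiable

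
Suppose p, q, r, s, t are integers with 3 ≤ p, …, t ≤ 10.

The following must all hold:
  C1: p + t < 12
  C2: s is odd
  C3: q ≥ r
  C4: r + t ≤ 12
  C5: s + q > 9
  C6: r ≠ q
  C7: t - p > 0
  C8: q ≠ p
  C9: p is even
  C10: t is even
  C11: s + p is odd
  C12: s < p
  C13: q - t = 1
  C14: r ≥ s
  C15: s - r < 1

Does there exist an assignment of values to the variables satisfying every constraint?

Satisfiable

Setting (p, q, r, s, t) = (4, 7, 4, 3, 6) satisfies everything: constraint 1: p + t = 10; constraint 4: r + t = 10; constraint 5: s + q = 10, and the others follow.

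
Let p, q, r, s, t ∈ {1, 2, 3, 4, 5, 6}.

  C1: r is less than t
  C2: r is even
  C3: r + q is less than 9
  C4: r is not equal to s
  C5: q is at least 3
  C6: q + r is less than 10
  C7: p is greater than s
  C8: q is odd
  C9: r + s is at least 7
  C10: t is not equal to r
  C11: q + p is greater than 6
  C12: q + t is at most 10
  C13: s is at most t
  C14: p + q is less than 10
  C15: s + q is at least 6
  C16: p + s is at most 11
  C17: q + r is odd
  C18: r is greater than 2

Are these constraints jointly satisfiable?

The assignment p = 6, q = 3, r = 4, s = 3, t = 6 works:
  constraint 3 holds since r + q = 7.
  constraint 6 holds since q + r = 7.
The rest check out directly.

Satisfiable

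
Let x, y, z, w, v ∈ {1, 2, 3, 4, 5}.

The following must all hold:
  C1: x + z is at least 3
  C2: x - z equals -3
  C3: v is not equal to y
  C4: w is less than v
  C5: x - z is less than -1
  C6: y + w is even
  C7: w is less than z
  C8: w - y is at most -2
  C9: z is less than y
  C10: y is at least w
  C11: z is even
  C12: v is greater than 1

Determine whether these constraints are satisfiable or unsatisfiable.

Satisfiable

The assignment x = 1, y = 5, z = 4, w = 1, v = 3 works:
  constraint 1 holds since x + z = 5.
  constraint 2 holds since x - z = -3.
The rest check out directly.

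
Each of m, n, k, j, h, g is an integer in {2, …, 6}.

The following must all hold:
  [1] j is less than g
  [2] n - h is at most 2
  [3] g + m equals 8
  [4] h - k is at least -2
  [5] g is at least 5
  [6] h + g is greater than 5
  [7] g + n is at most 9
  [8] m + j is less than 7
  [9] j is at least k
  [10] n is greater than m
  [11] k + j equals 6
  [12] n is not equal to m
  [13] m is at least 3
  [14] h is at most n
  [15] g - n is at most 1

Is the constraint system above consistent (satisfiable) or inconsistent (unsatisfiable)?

Satisfiable

Try m = 3, n = 4, k = 3, j = 3, h = 3, g = 5.
Check constraint 2: n - h = 1; constraint 3: g + m = 8; constraint 4: h - k = 0. The remaining constraints are straightforward to verify.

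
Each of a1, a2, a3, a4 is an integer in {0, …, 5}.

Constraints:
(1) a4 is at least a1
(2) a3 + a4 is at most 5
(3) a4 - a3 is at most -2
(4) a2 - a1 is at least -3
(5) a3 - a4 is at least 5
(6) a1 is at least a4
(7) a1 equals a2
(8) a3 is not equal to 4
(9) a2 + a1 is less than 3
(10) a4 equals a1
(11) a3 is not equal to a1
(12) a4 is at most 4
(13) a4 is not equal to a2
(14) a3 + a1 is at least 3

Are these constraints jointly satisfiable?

From constraints 7 and 10, a4 = a1 = a2, so a4 = a2. But constraint 13 says a4 ≠ a2. Contradiction.

Unsatisfiable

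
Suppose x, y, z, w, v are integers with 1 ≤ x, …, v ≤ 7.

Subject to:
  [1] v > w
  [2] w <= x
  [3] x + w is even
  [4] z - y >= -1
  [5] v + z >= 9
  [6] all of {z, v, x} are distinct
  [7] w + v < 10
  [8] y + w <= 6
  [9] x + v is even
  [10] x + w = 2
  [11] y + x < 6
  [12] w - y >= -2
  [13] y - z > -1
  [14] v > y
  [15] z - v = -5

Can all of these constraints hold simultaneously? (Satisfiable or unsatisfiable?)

Satisfiable

The assignment x = 1, y = 2, z = 2, w = 1, v = 7 works:
  constraint 4 holds since z - y = 0.
  constraint 5 holds since v + z = 9.
  constraint 7 holds since w + v = 8.
The rest check out directly.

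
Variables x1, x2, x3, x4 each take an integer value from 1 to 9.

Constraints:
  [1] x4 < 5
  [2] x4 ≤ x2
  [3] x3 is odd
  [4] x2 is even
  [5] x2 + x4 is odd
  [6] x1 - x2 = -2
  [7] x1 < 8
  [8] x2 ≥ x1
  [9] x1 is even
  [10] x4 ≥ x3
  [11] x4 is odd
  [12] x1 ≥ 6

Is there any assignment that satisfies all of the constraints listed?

One satisfying assignment is x1 = 6, x2 = 8, x3 = 1, x4 = 3.
For the less obvious constraints — constraint 3: x3 = 1 is odd; constraint 6: x1 - x2 = -2 — and the others hold by inspection.

Satisfiable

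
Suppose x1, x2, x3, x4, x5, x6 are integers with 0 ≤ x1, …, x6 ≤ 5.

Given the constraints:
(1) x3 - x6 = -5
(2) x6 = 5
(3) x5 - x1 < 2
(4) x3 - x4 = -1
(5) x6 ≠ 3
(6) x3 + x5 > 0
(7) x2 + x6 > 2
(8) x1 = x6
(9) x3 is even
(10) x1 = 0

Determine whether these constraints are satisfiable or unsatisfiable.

Constraint 10 fixes x1 = 0 and constraint 2 fixes x6 = 5, but constraint 8 requires x1 = x6. Since 0 ≠ 5, contradiction.

Unsatisfiable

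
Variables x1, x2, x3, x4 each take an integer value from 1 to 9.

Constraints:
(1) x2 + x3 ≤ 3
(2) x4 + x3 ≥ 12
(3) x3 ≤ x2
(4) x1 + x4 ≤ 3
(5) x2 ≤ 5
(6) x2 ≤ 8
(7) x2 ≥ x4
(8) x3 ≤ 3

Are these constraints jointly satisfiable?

Unsatisfiable

From constraints 6 and 7: x4 ≤ x2 ≤ 8. From constraint 8: x3 ≤ 3. Hence x4 + x3 ≤ 11. But constraint 2 requires x4 + x3 ≥ 12, and 12 > 11. Contradiction.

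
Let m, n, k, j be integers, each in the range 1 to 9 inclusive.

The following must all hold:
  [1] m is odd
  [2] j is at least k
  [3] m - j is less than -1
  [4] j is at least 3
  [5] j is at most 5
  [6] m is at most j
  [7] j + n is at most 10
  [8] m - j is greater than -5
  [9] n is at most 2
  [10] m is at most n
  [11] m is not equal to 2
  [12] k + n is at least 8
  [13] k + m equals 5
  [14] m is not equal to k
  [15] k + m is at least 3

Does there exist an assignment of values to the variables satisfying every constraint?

From constraints 2 and 5: k ≤ j ≤ 5. From constraint 9: n ≤ 2. Hence k + n ≤ 7. But constraint 12 requires k + n ≥ 8, and 8 > 7. Contradiction.

Unsatisfiable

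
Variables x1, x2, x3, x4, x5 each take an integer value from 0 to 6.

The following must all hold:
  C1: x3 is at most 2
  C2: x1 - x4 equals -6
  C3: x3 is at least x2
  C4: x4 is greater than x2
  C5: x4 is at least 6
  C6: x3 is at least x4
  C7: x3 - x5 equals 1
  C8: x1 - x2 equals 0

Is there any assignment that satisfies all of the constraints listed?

Unsatisfiable

From constraint 5: x4 ≥ 6. From constraints 1 and 6: x4 ≤ x3 and x3 ≤ 2, so x4 ≤ 2. But 2 < 6, so no value of x4 works.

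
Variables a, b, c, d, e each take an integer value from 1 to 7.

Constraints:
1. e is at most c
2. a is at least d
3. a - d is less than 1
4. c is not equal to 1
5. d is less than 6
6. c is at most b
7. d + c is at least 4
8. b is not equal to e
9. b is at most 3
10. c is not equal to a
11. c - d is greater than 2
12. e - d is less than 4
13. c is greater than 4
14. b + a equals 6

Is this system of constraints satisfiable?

From constraint 13: c ≥ 5. From constraints 6 and 9: c ≤ b and b ≤ 3, so c ≤ 3. But 3 < 5, so no value of c works.

Unsatisfiable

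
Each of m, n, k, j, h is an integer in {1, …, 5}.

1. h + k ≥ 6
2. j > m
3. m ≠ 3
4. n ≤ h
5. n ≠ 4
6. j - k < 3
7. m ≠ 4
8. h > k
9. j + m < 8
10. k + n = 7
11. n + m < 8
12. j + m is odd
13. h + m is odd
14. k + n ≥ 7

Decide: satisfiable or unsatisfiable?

Satisfiable

One satisfying assignment is m = 2, n = 5, k = 2, j = 3, h = 5.
For the less obvious constraints — constraint 1: h + k = 7; constraint 6: j - k = 1 — and the others hold by inspection.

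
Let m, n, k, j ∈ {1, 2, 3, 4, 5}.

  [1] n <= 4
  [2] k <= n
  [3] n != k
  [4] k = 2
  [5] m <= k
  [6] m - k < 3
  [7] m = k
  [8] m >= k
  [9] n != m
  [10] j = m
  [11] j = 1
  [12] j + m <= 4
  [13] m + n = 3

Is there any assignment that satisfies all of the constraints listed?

Constraint 11 fixes j = 1 and constraint 4 fixes k = 2. Constraints 7 and 10 give j = m = k, so j = k. But 1 ≠ 2 — contradiction.

Unsatisfiable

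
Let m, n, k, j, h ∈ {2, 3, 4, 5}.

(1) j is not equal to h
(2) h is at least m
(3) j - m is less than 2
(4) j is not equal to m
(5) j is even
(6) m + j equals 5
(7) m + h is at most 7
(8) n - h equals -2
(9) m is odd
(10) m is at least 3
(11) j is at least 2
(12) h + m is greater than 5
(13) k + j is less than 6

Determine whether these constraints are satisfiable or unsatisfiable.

Take m = 3, n = 2, k = 2, j = 2, h = 4. Then constraint 3: j - m = -1; constraint 6: m + j = 5; constraint 7: m + h = 7, and every other listed constraint is also met.

Satisfiable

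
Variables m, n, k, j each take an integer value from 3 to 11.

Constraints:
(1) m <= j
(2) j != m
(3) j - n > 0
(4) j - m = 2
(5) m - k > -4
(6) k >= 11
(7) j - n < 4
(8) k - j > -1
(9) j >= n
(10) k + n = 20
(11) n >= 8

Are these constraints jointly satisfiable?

Satisfiable

The assignment m = 8, n = 9, k = 11, j = 10 works:
  constraint 3 holds since j - n = 1.
  constraint 4 holds since j - m = 2.
The rest check out directly.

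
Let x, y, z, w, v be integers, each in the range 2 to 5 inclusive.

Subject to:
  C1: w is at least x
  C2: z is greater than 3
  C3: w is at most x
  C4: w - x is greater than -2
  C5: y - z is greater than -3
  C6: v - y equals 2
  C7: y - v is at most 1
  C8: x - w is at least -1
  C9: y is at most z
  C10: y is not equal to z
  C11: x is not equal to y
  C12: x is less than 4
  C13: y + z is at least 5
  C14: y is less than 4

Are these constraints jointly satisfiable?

Satisfiable

Setting (x, y, z, w, v) = (2, 3, 4, 2, 5) satisfies everything: constraint 4: w - x = 0; constraint 5: y - z = -1; constraint 6: v - y = 2, and the others follow.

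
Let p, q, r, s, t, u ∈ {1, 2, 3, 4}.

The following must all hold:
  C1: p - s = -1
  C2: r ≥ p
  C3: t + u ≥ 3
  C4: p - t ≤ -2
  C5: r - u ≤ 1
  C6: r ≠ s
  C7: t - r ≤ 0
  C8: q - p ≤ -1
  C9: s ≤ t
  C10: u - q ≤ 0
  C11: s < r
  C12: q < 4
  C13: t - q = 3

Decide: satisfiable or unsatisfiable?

Constraints 4, 5, 7, 8, and 10 give p − q ≥ 1, q − u ≥ 0, u − r ≥ -1, r − t ≥ 0, t − p ≥ 2.
Adding all 5 inequalities: the left sides telescope to 0, and the right sides sum to 1 + 0 + (-1) + 0 + 2 = 2. So 0 ≥ 2, which is false.

Unsatisfiable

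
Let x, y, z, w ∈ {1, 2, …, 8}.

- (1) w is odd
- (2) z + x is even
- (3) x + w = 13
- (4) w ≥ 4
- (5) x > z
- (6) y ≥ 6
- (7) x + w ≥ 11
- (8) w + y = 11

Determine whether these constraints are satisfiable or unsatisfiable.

The assignment x = 8, y = 6, z = 4, w = 5 works:
  constraint 3 holds since x + w = 13.
  constraint 7 holds since x + w = 13.
  constraint 8 holds since w + y = 11.
The rest check out directly.

Satisfiable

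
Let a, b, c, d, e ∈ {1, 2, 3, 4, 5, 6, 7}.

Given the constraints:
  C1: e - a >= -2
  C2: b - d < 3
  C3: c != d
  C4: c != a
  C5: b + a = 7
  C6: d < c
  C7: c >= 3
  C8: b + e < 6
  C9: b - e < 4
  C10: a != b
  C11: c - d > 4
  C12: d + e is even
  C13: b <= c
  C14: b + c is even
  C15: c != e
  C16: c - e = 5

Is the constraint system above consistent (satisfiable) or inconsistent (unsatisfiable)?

Try a = 4, b = 3, c = 7, d = 2, e = 2.
Check constraint 1: e - a = -2; constraint 2: b - d = 1; constraint 5: b + a = 7. The remaining constraints are straightforward to verify.

Satisfiable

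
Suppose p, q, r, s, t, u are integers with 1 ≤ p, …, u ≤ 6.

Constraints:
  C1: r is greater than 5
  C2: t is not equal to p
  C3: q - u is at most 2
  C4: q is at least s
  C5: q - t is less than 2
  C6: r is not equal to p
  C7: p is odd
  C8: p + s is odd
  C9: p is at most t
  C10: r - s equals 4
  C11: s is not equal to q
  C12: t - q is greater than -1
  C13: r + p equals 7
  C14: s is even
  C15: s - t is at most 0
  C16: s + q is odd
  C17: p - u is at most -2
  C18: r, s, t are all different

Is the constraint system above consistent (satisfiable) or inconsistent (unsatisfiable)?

Setting (p, q, r, s, t, u) = (1, 3, 6, 2, 4, 3) satisfies everything: constraint 3: q - u = 0; constraint 5: q - t = -1; constraint 10: r - s = 4, and the others follow.

Satisfiable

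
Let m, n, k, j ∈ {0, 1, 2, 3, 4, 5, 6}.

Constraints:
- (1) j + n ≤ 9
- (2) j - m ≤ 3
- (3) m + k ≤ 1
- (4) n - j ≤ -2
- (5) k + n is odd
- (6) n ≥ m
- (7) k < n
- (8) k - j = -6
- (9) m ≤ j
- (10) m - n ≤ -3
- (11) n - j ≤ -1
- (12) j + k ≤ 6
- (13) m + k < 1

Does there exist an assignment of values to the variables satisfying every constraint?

Constraints 2, 10, and 11 give m − j ≥ -3, j − n ≥ 1, n − m ≥ 3.
Adding all 3 inequalities: the left sides telescope to 0, and the right sides sum to (-3) + 1 + 3 = 1. So 0 ≥ 1, which is false.

Unsatisfiable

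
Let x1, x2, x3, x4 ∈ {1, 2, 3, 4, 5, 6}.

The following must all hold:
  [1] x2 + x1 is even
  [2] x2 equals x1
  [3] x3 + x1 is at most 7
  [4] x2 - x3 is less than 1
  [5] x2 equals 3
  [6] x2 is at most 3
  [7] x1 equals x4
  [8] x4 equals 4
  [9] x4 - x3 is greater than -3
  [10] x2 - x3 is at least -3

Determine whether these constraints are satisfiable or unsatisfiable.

Constraint 5 fixes x2 = 3 and constraint 8 fixes x4 = 4. Constraints 2 and 7 give x2 = x1 = x4, so x2 = x4. But 3 ≠ 4 — contradiction.

Unsatisfiable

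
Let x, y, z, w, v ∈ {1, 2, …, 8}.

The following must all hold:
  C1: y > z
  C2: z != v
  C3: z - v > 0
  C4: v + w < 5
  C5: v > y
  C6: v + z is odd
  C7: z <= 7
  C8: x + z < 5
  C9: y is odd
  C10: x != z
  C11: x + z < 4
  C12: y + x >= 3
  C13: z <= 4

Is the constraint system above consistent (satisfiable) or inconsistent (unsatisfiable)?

Constraints 1, 3, and 5 give v < z, z < y, y < v. Chaining: v < z < y < v, which forces v < v — impossible.

Unsatisfiable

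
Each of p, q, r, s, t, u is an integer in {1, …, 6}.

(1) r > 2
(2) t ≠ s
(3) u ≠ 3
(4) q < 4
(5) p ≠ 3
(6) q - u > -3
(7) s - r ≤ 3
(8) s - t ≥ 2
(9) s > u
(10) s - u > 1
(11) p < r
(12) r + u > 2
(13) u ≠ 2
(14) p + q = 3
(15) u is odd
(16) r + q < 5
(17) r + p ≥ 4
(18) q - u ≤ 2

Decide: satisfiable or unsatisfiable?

Setting (p, q, r, s, t, u) = (2, 1, 3, 3, 1, 1) satisfies everything: constraint 6: q - u = 0; constraint 7: s - r = 0; constraint 8: s - t = 2, and the others follow.

Satisfiable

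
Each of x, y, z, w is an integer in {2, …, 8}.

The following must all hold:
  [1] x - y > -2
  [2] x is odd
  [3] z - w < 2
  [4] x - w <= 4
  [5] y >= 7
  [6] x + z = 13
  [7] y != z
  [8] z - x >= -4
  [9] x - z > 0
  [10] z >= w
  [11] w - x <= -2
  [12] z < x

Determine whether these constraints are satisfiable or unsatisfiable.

Satisfiable

The assignment x = 7, y = 7, z = 6, w = 5 works:
  constraint 1 holds since x - y = 0.
  constraint 3 holds since z - w = 1.
The rest check out directly.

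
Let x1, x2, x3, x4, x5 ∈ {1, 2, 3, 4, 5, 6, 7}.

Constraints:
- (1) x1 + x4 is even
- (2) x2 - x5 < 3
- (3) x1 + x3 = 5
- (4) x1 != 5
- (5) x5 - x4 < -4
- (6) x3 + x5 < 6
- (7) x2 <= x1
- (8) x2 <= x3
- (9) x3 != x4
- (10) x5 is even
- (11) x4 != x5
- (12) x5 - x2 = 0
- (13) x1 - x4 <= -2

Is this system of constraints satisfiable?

The assignment x1 = 3, x2 = 2, x3 = 2, x4 = 7, x5 = 2 works:
  constraint 2 holds since x2 - x5 = 0.
  constraint 3 holds since x1 + x3 = 5.
  constraint 5 holds since x5 - x4 = -5.
The rest check out directly.

Satisfiable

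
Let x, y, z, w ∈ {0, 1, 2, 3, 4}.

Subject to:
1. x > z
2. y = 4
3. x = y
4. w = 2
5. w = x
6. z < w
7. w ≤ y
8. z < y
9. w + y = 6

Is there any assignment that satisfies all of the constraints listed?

Constraint 4 fixes w = 2 and constraint 2 fixes y = 4. Constraints 3 and 5 give w = x = y, so w = y. But 2 ≠ 4 — contradiction.

Unsatisfiable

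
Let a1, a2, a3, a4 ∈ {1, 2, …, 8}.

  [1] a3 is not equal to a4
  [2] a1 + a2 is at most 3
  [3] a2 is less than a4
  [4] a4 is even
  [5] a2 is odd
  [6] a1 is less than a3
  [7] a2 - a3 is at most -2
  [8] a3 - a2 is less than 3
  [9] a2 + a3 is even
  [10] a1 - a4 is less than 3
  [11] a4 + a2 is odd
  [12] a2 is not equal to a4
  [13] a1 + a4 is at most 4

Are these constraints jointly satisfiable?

Setting (a1, a2, a3, a4) = (2, 1, 3, 2) satisfies everything: constraint 2: a1 + a2 = 3; constraint 7: a2 - a3 = -2, and the others follow.

Satisfiable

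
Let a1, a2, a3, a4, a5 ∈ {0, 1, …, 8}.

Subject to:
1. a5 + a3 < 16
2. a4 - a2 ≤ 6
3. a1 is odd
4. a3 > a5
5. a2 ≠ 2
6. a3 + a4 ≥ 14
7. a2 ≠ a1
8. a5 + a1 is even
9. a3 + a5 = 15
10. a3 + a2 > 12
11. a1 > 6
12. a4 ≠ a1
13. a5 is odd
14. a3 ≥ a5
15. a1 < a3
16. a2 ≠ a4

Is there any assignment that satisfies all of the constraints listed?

One satisfying assignment is a1 = 7, a2 = 5, a3 = 8, a4 = 8, a5 = 7.
For the less obvious constraints — constraint 1: a5 + a3 = 15; constraint 2: a4 - a2 = 3; constraint 6: a3 + a4 = 16 — and the others hold by inspection.

Satisfiable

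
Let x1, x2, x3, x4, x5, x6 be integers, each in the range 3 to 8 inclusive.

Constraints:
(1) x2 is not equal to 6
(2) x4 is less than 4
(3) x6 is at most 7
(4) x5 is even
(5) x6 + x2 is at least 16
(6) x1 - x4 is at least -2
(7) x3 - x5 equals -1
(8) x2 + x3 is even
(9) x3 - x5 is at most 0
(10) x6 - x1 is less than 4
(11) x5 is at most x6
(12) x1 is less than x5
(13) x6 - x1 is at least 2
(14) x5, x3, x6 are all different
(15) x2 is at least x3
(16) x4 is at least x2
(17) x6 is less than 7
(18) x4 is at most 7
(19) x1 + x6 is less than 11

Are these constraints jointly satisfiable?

Unsatisfiable

From constraint 3: x6 ≤ 7. From constraints 16 and 18: x2 ≤ x4 ≤ 7. Hence x6 + x2 ≤ 14. But constraint 5 requires x6 + x2 ≥ 16, and 16 > 14. Contradiction.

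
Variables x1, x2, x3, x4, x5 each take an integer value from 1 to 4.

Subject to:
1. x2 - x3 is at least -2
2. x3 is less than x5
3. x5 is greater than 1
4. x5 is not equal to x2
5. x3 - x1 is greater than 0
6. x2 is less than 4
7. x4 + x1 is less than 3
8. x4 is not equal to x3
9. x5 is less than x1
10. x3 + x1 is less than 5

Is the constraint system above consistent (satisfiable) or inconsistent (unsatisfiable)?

Constraints 2, 5, and 9 give x1 < x3, x3 < x5, x5 < x1. Chaining: x1 < x3 < x5 < x1, which forces x1 < x1 — impossible.

Unsatisfiable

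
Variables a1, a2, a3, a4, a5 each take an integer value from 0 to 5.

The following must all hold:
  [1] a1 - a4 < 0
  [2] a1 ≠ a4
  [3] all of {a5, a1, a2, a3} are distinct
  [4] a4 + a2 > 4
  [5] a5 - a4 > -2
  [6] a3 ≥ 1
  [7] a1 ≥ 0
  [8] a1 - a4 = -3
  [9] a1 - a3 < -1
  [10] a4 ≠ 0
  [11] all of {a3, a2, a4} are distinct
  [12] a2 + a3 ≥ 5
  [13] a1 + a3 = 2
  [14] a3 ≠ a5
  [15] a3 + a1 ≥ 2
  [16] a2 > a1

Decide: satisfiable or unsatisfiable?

Satisfiable

Take a1 = 0, a2 = 4, a3 = 2, a4 = 3, a5 = 3. Then constraint 1: a1 - a4 = -3; constraint 4: a4 + a2 = 7; constraint 5: a5 - a4 = 0, and every other listed constraint is also met.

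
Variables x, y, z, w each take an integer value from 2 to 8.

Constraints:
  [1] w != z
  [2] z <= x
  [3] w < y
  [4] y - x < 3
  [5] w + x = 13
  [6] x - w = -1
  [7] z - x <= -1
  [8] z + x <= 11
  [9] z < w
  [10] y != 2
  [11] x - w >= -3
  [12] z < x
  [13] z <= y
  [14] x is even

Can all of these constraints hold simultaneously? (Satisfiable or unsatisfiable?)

Satisfiable

Take x = 6, y = 8, z = 3, w = 7. Then constraint 4: y - x = 2; constraint 5: w + x = 13, and every other listed constraint is also met.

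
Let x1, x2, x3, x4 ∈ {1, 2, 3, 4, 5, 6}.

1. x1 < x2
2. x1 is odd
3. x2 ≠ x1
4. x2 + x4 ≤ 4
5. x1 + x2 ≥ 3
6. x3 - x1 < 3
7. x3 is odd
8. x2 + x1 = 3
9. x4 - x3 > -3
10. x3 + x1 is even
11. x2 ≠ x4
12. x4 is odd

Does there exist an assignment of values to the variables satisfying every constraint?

Satisfiable

Take x1 = 1, x2 = 2, x3 = 1, x4 = 1. Then constraint 4: x2 + x4 = 3; constraint 5: x1 + x2 = 3, and every other listed constraint is also met.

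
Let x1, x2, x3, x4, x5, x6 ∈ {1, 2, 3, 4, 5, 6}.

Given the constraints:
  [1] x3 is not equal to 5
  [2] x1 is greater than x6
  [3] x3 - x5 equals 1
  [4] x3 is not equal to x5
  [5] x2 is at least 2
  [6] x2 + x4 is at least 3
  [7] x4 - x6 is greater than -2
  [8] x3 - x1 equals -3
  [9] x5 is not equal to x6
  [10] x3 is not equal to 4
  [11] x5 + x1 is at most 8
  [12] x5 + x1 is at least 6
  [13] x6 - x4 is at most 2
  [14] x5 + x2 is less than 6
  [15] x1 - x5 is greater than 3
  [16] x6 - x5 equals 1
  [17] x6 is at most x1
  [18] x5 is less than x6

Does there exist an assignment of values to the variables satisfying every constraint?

Satisfiable

Take x1 = 5, x2 = 2, x3 = 2, x4 = 2, x5 = 1, x6 = 2. Then constraint 3: x3 - x5 = 1; constraint 6: x2 + x4 = 4, and every other listed constraint is also met.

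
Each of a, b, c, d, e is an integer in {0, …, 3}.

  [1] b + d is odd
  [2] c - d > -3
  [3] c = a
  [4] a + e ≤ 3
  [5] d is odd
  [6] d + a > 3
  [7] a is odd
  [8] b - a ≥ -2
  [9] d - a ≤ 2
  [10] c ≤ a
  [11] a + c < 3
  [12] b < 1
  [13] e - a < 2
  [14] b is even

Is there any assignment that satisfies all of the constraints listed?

Satisfiable

Setting (a, b, c, d, e) = (1, 0, 1, 3, 0) satisfies everything: constraint 2: c - d = -2; constraint 4: a + e = 1; constraint 6: d + a = 4, and the others follow.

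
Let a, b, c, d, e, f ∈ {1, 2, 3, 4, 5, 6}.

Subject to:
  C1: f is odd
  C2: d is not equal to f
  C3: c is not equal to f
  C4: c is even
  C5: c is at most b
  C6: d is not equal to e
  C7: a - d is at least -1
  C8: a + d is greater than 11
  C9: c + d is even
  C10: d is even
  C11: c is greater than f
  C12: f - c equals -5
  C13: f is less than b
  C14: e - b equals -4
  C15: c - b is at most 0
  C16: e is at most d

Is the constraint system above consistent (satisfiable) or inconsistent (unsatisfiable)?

Setting (a, b, c, d, e, f) = (6, 6, 6, 6, 2, 1) satisfies everything: constraint 7: a - d = 0; constraint 8: a + d = 12, and the others follow.

Satisfiable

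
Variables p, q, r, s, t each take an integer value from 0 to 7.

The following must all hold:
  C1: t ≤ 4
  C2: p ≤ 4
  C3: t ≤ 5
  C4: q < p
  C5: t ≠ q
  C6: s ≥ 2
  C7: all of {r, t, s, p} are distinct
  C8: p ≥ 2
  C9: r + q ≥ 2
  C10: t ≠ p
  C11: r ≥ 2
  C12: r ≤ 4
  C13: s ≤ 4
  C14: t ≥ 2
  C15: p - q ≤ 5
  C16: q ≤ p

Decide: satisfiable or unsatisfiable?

Constraints 1, 2, 6, 8, 11, 12, 13, and 14 confine each of r, t, s, p to the 3 values {2, …, 4}.
Constraint 7 requires all 4 of them to be distinct, but only 3 values are available — impossible by the pigeonhole principle.

Unsatisfiable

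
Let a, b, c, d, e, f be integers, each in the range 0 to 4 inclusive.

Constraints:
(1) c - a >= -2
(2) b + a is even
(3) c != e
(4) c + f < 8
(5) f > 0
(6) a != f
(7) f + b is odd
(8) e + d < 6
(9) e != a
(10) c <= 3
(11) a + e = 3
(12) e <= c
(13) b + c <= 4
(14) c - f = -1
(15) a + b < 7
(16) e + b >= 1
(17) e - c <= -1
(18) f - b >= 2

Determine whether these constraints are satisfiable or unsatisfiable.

One satisfying assignment is a = 3, b = 1, c = 3, d = 3, e = 0, f = 4.
For the less obvious constraints — constraint 1: c - a = 0; constraint 4: c + f = 7 — and the others hold by inspection.

Satisfiable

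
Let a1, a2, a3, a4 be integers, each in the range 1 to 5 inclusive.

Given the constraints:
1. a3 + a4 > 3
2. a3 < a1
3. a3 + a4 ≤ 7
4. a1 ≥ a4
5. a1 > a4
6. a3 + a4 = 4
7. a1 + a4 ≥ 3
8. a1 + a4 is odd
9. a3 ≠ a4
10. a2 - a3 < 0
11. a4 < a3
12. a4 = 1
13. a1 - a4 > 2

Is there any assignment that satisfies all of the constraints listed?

Take a1 = 4, a2 = 1, a3 = 3, a4 = 1. Then constraint 1: a3 + a4 = 4; constraint 3: a3 + a4 = 4; constraint 6: a3 + a4 = 4, and every other listed constraint is also met.

Satisfiable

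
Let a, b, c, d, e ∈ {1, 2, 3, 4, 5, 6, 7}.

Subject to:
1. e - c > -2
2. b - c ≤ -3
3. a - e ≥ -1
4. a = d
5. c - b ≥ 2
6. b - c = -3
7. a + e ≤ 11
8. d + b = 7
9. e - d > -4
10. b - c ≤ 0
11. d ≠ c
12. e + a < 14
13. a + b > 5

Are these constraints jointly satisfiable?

Try a = 6, b = 1, c = 4, d = 6, e = 5.
Check constraint 1: e - c = 1; constraint 2: b - c = -3; constraint 3: a - e = 1. The remaining constraints are straightforward to verify.

Satisfiable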